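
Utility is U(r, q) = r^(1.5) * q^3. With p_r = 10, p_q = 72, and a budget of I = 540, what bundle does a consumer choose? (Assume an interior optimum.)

r* = 18, q* = 5

MU_r = 1.5·√r·q^3 and MU_q = 3·r^(1.5)·q^2.
MRS = MU_r/MU_q = (0.5)·q/r.
Tangency: set MRS = p_r/p_q = 10/72 = 5/36.
So (0.5)·q/r = 5/36, i.e. q = (5/18)·r.
Substitute into the budget 10·r + 72·q = 540: 30·r = 540, so r* = 18.
Then q* = (5/18)·18 = 5.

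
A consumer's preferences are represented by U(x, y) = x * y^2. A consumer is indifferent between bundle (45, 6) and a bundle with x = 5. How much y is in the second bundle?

U(45, 6) = 1620.
Set U(5, y) = 1620 and solve.
With x = 5: y^2 = 1620/5 = 324; taking the square root, y = 18.
Check: U(5, 18) = 1620.

y = 18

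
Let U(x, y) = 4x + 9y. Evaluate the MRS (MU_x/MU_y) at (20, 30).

MRS = 4/9

MU_x = 4, MU_y = 9, so MRS = 4/9 at every bundle.
At (20, 30): MRS = 4/9.
The indifference curve has slope −4/9 at this bundle.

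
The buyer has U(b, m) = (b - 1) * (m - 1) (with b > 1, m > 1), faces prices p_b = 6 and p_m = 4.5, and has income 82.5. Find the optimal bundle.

MU_b = (m−1), MU_m = (b−1).
MRS = (m−1)/(b−1).
Tangency: set MRS = p_b/p_m = 6/4.5 = 4/3.
So (m − 1)/(b − 1) = 4/3, i.e. (m − 1) = (4/3)·(b − 1).
Rewrite the budget in excess-of-subsistence terms: 6·(b − 1) + 4.5·(m − 1) = 82.5 − 6·1 − 4.5·1 = 72.
Substituting, 12·(b − 1) = 72, so b − 1 = 6 and b* = 7.
Then m − 1 = (4/3)·6 = 8, so m* = 9.

b* = 7, m* = 9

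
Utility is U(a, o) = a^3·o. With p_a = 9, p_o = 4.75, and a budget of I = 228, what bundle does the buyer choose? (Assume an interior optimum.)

MU_a = 3·a^2·o and MU_o = a^3.
MRS = MU_a/MU_o = (3/1)·o/a.
Tangency: set MRS = p_a/p_o = 9/4.75 = 36/19.
So (3/1)·o/a = 36/19, i.e. o = (12/19)·a.
Substitute into the budget 9·a + 4.75·o = 228: 12·a = 228, so a* = 19.
Then o* = (12/19)·19 = 12.

a* = 19, o* = 12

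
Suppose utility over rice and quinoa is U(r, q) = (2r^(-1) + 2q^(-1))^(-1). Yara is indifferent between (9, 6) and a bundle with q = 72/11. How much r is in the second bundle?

U depends on (r, q) only through S = 2r^(-1) + 2q^(-1), so equal utility means equal S. At (9, 6): S = 5/9.
With q = 72/11: 2·(72/11)^(-1) = 11/36, so 2r^(-1) = 5/9 − 11/36 = 0.25, i.e. r^(-1) = 0.125.
Hence r = 1/0.125 = 8.
Check: U(8, 72/11) = 1.8.

r = 8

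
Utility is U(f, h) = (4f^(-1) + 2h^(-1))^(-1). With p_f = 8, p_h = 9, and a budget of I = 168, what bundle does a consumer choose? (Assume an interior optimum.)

f* = 12, h* = 8

For CES with ρ = -1, MRS = (4/2)·(h/f)^2.
Tangency: set MRS = p_f/p_h = 8/9.
So (h/f)^2 = 4/9; taking the square root, h/f = 2/3, i.e. h = (2/3)·f.
Substitute into the budget 8·f + 9·h = 168: 14·f = 168, so f* = 12 and h* = (2/3)·12 = 8.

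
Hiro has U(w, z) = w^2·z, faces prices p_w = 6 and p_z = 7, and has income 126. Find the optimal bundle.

MU_w = 2·w·z and MU_z = w^2.
MRS = MU_w/MU_z = (2/1)·z/w.
Tangency: set MRS = p_w/p_z = 6/7.
So (2/1)·z/w = 6/7, i.e. z = (3/7)·w.
Substitute into the budget 6·w + 7·z = 126: 9·w = 126, so w* = 14.
Then z* = (3/7)·14 = 6.

w* = 14, z* = 6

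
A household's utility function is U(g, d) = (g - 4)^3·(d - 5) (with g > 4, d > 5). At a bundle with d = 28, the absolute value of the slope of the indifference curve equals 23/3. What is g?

MU_g = 3·(g−4)^2·(d−5), MU_d = (g−4)^3.
MRS = (3/1)·(d−5)/(g−4).
Substitute d = 28: MRS = 69/(g − 4). Setting this equal to 23/3 gives g − 4 = 69/(23/3) = 9, so g = 13.

g = 13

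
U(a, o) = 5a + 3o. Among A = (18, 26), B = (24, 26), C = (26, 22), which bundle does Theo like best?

Evaluate utility at each bundle:
U(A) = 168.
U(B) = 198.
U(C) = 196.
Highest utility is B, so B ≻ C ≻ A.

Bundle B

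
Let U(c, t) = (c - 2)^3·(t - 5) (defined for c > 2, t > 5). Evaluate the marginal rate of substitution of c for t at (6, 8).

MRS = 2.25

MU_c = 3·(c−2)^2·(t−5), MU_t = (c−2)^3.
MRS = (3/1)·(t−5)/(c−2).
At (6, 8): MRS = 2.25.
So at (6, 8) the consumer would give up 2.25 units of t for one more unit of c.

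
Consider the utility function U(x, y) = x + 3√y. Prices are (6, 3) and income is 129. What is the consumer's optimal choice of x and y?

MU_x = 1, MU_y = 3/(2√y).
MRS = 1 ÷ (3/(2√y)).
Tangency: set MRS = p_x/p_y = 6/3 = 2.
MRS depends only on y: (2/3)·√y = 2 ⇒ √y = 2/(2/3) = 3 ⇒ y* = 9.
From the budget, 6·x = 129 − 3·9 = 102, so x* = 17.

x* = 17, y* = 9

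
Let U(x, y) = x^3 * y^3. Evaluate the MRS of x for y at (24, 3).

MU_x = 3·x^2·y^3 and MU_y = 3·x^3·y^2.
MRS = MU_x/MU_y = y/x.
At (24, 3): MRS = 0.125.
The indifference curve has slope −0.125 at this bundle.

MRS = 0.125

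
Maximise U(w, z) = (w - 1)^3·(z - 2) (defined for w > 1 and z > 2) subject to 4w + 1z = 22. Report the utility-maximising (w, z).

MU_w = 3·(w−1)^2·(z−2), MU_z = (w−1)^3.
MRS = (3/1)·(z−2)/(w−1).
Tangency: set MRS = p_w/p_z = 4/1 = 4.
So (3/1)·(z − 2)/(w − 1) = 4, i.e. (z − 2) = (4/3)·(w − 1).
Rewrite the budget in excess-of-subsistence terms: 4·(w − 1) + 1·(z − 2) = 22 − 4·1 − 1·2 = 16.
Substituting, (16/3)·(w − 1) = 16, so w − 1 = 3 and w* = 4.
Then z − 2 = (4/3)·3 = 4, so z* = 6.

w* = 4, z* = 6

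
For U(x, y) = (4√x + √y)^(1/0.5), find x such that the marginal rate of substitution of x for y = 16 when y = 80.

For CES with ρ = 0.5, MRS = (4/1)·√(y/x).
Setting (4/1)·√(80/x) = 16 gives √(80/x) = 4, so 80/x = 16 and x = 5.

x = 5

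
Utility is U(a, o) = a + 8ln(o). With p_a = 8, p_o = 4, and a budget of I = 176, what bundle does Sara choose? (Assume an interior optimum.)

MU_a = 1, MU_o = 8/o.
MRS = 1 ÷ (8/o).
Tangency: set MRS = p_a/p_o = 8/4 = 2.
MRS depends only on o: 0.125·o = 2 ⇒ o* = 2/0.125 = 16.
From the budget, 8·a = 176 − 4·16 = 112, so a* = 14.

a* = 14, o* = 16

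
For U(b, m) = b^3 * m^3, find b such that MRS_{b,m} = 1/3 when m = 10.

MU_b = 3·b^2·m^3 and MU_m = 3·b^3·m^2.
MRS = MU_b/MU_m = m/b.
Substitute m = 10: MRS = 10/b. Setting 10/b = 1/3 gives b = 10/(1/3) = 30.

b = 30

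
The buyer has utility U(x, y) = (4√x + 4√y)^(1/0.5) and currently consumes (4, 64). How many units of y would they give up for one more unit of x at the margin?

MRS = 4

For CES with ρ = 0.5, MRS = √(y/x).
At (4, 64): MRS = 4.
The indifference curve has slope −4 at this bundle.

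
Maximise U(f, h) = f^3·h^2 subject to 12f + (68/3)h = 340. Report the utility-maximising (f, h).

MU_f = 3·f^2·h^2 and MU_h = 2·f^3·h.
MRS = MU_f/MU_h = (3/2)·h/f.
Tangency: set MRS = p_f/p_h = 12/(68/3) = 9/17.
So (3/2)·h/f = 9/17, i.e. h = (6/17)·f.
Substitute into the budget 12·f + (68/3)·h = 340: 20·f = 340, so f* = 17.
Then h* = (6/17)·17 = 6.

f* = 17, h* = 6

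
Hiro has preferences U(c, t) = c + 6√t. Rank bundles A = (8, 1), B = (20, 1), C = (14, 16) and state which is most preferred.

Bundle C

Evaluate utility at each bundle:
U(A) = 14.000.
U(B) = 26.000.
U(C) = 38.000.
Highest utility is C, so C ≻ B ≻ A.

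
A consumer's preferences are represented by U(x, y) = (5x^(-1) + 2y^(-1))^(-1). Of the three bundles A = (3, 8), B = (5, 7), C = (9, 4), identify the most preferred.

Bundle C

Evaluate utility at each bundle:
U(A) = 0.522.
U(B) = 0.778.
U(C) = 0.947.
Highest utility is C, so C ≻ B ≻ A.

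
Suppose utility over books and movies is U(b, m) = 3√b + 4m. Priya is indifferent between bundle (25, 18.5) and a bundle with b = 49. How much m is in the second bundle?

U(25, 18.5) = 89.
Set U(49, m) = 89 and solve.
With b = 49: √49 = 7, so 4m = 89 − 3·7 = 68 and m = 17.
Check: U(49, 17) = 89.

m = 17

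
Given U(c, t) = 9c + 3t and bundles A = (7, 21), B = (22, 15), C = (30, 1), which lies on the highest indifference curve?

Evaluate utility at each bundle:
U(A) = 126.
U(B) = 243.
U(C) = 273.
Highest utility is C, so C ≻ B ≻ A.

Bundle C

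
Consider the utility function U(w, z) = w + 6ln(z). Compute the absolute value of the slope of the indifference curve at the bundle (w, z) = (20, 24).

MRS = 4

MU_w = 1, MU_z = 6/z.
MRS = 1 ÷ (6/z).
At (20, 24): MRS = 4.
So at (20, 24) the consumer would give up 4 units of z for one more unit of w.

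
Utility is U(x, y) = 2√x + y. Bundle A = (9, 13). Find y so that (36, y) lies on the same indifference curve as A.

y = 7

U(9, 13) = 19.
Set U(36, y) = 19 and solve.
With x = 36: √36 = 6, so y = 19 − 2·6 = 7.
Check: U(36, 7) = 19.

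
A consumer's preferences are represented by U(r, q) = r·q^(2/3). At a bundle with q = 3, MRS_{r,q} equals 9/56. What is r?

MU_r = q^(2/3) and MU_q = 2/3·r·q^(-1/3).
MRS = MU_r/MU_q = (1.5)·q/r.
Substitute q = 3: MRS = 4.5/r. Setting 4.5/r = 9/56 gives r = 4.5/(9/56) = 28.

r = 28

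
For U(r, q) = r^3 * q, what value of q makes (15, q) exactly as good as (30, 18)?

q = 144

U(30, 18) = 486000.
Set U(15, q) = 486000 and solve.
With r = 15: 15^3 = 3375, so q = 486000/3375 = 144.
Check: U(15, 144) = 486000.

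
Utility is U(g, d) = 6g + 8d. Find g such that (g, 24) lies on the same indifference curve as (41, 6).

g = 17

U(41, 6) = 294.
Set U(g, 24) = 294 and solve.
6g + 8·24 = 294 ⇒ 6g = 102 ⇒ g = 17.
Check: U(17, 24) = 294.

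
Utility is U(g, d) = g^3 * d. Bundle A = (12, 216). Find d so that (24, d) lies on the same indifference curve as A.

d = 27

U(12, 216) = 373248.
Set U(24, d) = 373248 and solve.
With g = 24: 24^3 = 13824, so d = 373248/13824 = 27.
Check: U(24, 27) = 373248.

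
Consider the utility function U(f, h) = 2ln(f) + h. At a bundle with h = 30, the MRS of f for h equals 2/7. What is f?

MU_f = 2/f, MU_h = 1.
MRS = 2/f ÷ 1.
MRS depends only on f: 2/f = 2/7 ⇒ f = 2/(2/7) = 7.

f = 7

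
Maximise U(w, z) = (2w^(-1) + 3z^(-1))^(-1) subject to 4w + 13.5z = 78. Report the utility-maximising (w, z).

For CES with ρ = -1, MRS = (2/3)·(z/w)^2.
Tangency: set MRS = p_w/p_z = 4/13.5 = 8/27.
So (z/w)^2 = 4/9; taking the square root, z/w = 2/3, i.e. z = (2/3)·w.
Substitute into the budget 4·w + 13.5·z = 78: 13·w = 78, so w* = 6 and z* = (2/3)·6 = 4.

w* = 6, z* = 4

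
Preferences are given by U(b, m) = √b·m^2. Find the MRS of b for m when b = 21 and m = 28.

MU_b = 0.5·b^(-0.5)·m^2 and MU_m = 2·√b·m.
MRS = MU_b/MU_m = (0.25)·m/b.
At (21, 28): MRS = 1/3.
So at (21, 28) the consumer would give up 1/3 units of m for one more unit of b.

MRS = 1/3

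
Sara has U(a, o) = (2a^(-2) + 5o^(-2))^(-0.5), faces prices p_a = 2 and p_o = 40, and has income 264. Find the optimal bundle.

For CES with ρ = -2, MRS = (2/5)·(o/a)^3.
Tangency: set MRS = p_a/p_o = 2/40 = 0.05.
So (o/a)^3 = 0.125; taking the cube root, o/a = 0.5, i.e. o = 0.5·a.
Substitute into the budget 2·a + 40·o = 264: 22·a = 264, so a* = 12 and o* = 0.5·12 = 6.

a* = 12, o* = 6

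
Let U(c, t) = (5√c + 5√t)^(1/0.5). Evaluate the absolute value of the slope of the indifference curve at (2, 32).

MRS = 4

For CES with ρ = 0.5, MRS = √(t/c).
At (2, 32): MRS = 4.
So at (2, 32) the consumer would give up 4 units of t for one more unit of c.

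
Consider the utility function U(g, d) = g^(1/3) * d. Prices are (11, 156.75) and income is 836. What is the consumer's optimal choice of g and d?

MU_g = 1/3·g^(-2/3)·d and MU_d = g^(1/3).
MRS = MU_g/MU_d = (1/3)·d/g.
Tangency: set MRS = p_g/p_d = 11/156.75 = 4/57.
So (1/3)·d/g = 4/57, i.e. d = (4/19)·g.
Substitute into the budget 11·g + 156.75·d = 836: 44·g = 836, so g* = 19.
Then d* = (4/19)·19 = 4.

g* = 19, d* = 4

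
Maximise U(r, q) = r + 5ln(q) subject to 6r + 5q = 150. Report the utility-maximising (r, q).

r* = 20, q* = 6

MU_r = 1, MU_q = 5/q.
MRS = 1 ÷ (5/q).
Tangency: set MRS = p_r/p_q = 6/5 = 1.2.
MRS depends only on q: 0.2·q = 1.2 ⇒ q* = 1.2/0.2 = 6.
From the budget, 6·r = 150 − 5·6 = 120, so r* = 20.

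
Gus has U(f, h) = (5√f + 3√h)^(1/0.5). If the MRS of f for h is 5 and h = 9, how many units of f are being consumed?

For CES with ρ = 0.5, MRS = (5/3)·√(h/f).
Setting (5/3)·√(9/f) = 5 gives √(9/f) = 3, so 9/f = 9 and f = 1.

f = 1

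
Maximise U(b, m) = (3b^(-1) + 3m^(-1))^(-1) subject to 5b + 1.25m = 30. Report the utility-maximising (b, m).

b* = 4, m* = 8

For CES with ρ = -1, MRS = (m/b)^2.
Tangency: set MRS = p_b/p_m = 5/1.25 = 4.
So (m/b)^2 = 4; taking the square root, m/b = 2, i.e. m = 2·b.
Substitute into the budget 5·b + 1.25·m = 30: 7.5·b = 30, so b* = 4 and m* = 2·4 = 8.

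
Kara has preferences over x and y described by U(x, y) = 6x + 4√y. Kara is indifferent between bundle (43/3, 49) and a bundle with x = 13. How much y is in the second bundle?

U(43/3, 49) = 114.
Set U(13, y) = 114 and solve.
With x = 13: 4√y = 114 − 6·13 = 36, so √y = 9 and y = 81.
Check: U(13, 81) = 114.

y = 81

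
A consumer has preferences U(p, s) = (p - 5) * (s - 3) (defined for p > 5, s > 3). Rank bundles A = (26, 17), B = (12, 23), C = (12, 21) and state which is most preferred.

Evaluate utility at each bundle:
U(A) = 294.
U(B) = 140.
U(C) = 126.
Highest utility is A, so A ≻ B ≻ C.

Bundle A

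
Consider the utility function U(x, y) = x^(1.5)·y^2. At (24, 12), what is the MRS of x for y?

MU_x = 1.5·√x·y^2 and MU_y = 2·x^(1.5)·y.
MRS = MU_x/MU_y = (0.75)·y/x.
At (24, 12): MRS = 0.375.
So at (24, 12) the consumer would give up 0.375 units of y for one more unit of x.

MRS = 0.375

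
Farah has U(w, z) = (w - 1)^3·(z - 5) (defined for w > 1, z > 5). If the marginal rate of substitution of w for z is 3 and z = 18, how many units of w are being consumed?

w = 14

MU_w = 3·(w−1)^2·(z−5), MU_z = (w−1)^3.
MRS = (3/1)·(z−5)/(w−1).
Substitute z = 18: MRS = 39/(w − 1). Setting this equal to 3 gives w − 1 = 39/3 = 13, so w = 14.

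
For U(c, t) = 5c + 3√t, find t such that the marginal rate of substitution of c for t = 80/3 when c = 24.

MU_c = 5, MU_t = 3/(2√t).
MRS = 5 ÷ (3/(2√t)).
MRS depends only on t: (10/3)·√t = 80/3 ⇒ √t = (80/3)/(10/3) = 8 ⇒ t = 64.

t = 64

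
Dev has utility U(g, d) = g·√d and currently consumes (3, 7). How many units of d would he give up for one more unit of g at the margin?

MRS = 14/3

MU_g = √d and MU_d = 0.5·g·d^(-0.5).
MRS = MU_g/MU_d = (2)·d/g.
At (3, 7): MRS = 14/3.
The indifference curve has slope −14/3 at this bundle.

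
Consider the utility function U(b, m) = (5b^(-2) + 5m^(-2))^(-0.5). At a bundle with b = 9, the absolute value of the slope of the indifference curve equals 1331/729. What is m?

For CES with ρ = -2, MRS = (m/b)^3.
Setting (m/9)^3 = 1331/729 gives m/9 = 11/9 and m = 11.

m = 11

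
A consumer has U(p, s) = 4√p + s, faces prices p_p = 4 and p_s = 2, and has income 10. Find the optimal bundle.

MU_p = 4/(2√p), MU_s = 1.
MRS = 4/(2√p) ÷ 1.
Tangency: set MRS = p_p/p_s = 4/2 = 2.
MRS depends only on p: 2/√p = 2 ⇒ √p = 2/2 = 1 ⇒ p* = 1.
From the budget, 2·s = 10 − 4·1 = 6, so s* = 3.

p* = 1, s* = 3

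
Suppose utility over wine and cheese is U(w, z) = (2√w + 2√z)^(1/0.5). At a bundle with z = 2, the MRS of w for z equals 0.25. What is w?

w = 32

For CES with ρ = 0.5, MRS = √(z/w).
Setting √(2/w) = 0.25 gives 2/w = 1/16 and w = 32.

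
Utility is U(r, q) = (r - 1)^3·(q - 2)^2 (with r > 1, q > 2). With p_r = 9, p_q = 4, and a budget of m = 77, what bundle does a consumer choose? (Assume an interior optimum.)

r* = 5, q* = 8

MU_r = 3·(r−1)^2·(q−2)^2, MU_q = 2·(r−1)^3·(q−2).
MRS = (3/2)·(q−2)/(r−1).
Tangency: set MRS = p_r/p_q = 9/4 = 2.25.
So (3/2)·(q − 2)/(r − 1) = 2.25, i.e. (q − 2) = 1.5·(r − 1).
Rewrite the budget in excess-of-subsistence terms: 9·(r − 1) + 4·(q − 2) = 77 − 9·1 − 4·2 = 60.
Substituting, 15·(r − 1) = 60, so r − 1 = 4 and r* = 5.
Then q − 2 = 1.5·4 = 6, so q* = 8.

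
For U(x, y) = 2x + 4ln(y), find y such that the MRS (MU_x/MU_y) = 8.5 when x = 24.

y = 17

MU_x = 2, MU_y = 4/y.
MRS = 2 ÷ (4/y).
MRS depends only on y: 0.5·y = 8.5 ⇒ y = 8.5/0.5 = 17.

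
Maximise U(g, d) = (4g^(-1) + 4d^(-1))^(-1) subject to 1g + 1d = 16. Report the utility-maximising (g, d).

g* = 8, d* = 8

For CES with ρ = -1, MRS = (d/g)^2.
Tangency: set MRS = p_g/p_d = 1/1 = 1.
So (d/g)^2 = 1; taking the square root, d/g = 1, i.e. d = g.
Substitute into the budget 1·g + 1·d = 16: 2·g = 16, so g* = 8 and d* = 8.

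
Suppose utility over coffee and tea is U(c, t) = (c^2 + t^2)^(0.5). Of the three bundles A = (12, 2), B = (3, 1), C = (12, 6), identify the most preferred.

Evaluate utility at each bundle:
U(A) = 12.166.
U(B) = 3.162.
U(C) = 13.416.
Highest utility is C, so C ≻ A ≻ B.

Bundle C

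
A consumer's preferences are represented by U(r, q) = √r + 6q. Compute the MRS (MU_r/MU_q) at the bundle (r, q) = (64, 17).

MRS = 1/96

MU_r = 1/(2√r), MU_q = 6.
MRS = 1/(2√r) ÷ 6.
At (64, 17): MRS = 1/96.
That is, one extra unit of r is worth 1/96 units of q at the margin.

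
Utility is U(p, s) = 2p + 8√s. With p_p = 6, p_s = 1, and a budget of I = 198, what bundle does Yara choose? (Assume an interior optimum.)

MU_p = 2, MU_s = 8/(2√s).
MRS = 2 ÷ (8/(2√s)).
Tangency: set MRS = p_p/p_s = 6/1 = 6.
MRS depends only on s: 0.5·√s = 6 ⇒ √s = 6/0.5 = 12 ⇒ s* = 144.
From the budget, 6·p = 198 − 1·144 = 54, so p* = 9.

p* = 9, s* = 144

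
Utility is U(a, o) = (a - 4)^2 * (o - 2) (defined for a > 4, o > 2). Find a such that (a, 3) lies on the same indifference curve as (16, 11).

a = 40

U(16, 11) = 1296.
Set U(a, 3) = 1296 and solve.
With o = 3: (3 − 2) = 1, so (a − 4)^2 = 1296/1 = 1296.
Taking the square root (with a > 4): a − 4 = 36, so a = 40.
Check: U(40, 3) = 1296.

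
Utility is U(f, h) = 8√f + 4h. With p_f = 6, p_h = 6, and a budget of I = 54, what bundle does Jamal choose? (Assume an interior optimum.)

f* = 1, h* = 8

MU_f = 8/(2√f), MU_h = 4.
MRS = 8/(2√f) ÷ 4.
Tangency: set MRS = p_f/p_h = 6/6 = 1.
MRS depends only on f: 1/√f = 1 ⇒ √f = 1/1 = 1 ⇒ f* = 1.
From the budget, 6·h = 54 − 6·1 = 48, so h* = 8.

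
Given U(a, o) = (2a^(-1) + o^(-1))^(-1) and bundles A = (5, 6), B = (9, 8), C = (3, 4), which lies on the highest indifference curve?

Evaluate utility at each bundle:
U(A) = 1.765.
U(B) = 2.880.
U(C) = 1.091.
Highest utility is B, so B ≻ A ≻ C.

Bundle B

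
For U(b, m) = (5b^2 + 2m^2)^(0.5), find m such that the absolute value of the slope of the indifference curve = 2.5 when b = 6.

For CES with ρ = 2, MRS = (5/2)·(m/b)^(-1).
Setting (5/2)·(m/6)^(-1) = 2.5 gives (m/6)^(-1) = 1, so m/6 = 1 and m = 6.

m = 6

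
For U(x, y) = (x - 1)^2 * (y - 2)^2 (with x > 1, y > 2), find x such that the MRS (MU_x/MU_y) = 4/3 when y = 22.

MU_x = 2·(x−1)·(y−2)^2, MU_y = 2·(x−1)^2·(y−2).
MRS = (y−2)/(x−1).
Substitute y = 22: MRS = 20/(x − 1). Setting this equal to 4/3 gives x − 1 = 20/(4/3) = 15, so x = 16.

x = 16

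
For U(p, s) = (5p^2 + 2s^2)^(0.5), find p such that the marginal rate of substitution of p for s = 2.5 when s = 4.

For CES with ρ = 2, MRS = (5/2)·(s/p)^(-1).
Setting (5/2)·(4/p)^(-1) = 2.5 gives (4/p)^(-1) = 1, so 4/p = 1 and p = 4.

p = 4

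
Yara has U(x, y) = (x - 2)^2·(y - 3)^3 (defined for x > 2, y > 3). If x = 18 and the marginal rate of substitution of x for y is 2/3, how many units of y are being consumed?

MU_x = 2·(x−2)·(y−3)^3, MU_y = 3·(x−2)^2·(y−3)^2.
MRS = (2/3)·(y−3)/(x−2).
Substitute x = 18: MRS = (y − 3)/24. Setting this equal to 2/3 gives y − 3 = (2/3)·24 = 16, so y = 19.

y = 19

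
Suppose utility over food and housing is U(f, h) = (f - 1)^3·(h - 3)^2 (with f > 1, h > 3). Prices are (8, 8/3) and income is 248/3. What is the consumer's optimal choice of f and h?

f* = 6, h* = 13

MU_f = 3·(f−1)^2·(h−3)^2, MU_h = 2·(f−1)^3·(h−3).
MRS = (3/2)·(h−3)/(f−1).
Tangency: set MRS = p_f/p_h = 8/(8/3) = 3.
So (3/2)·(h − 3)/(f − 1) = 3, i.e. (h − 3) = 2·(f − 1).
Rewrite the budget in excess-of-subsistence terms: 8·(f − 1) + (8/3)·(h − 3) = 248/3 − 8·1 − (8/3)·3 = 200/3.
Substituting, (40/3)·(f − 1) = 200/3, so f − 1 = 5 and f* = 6.
Then h − 3 = 2·5 = 10, so h* = 13.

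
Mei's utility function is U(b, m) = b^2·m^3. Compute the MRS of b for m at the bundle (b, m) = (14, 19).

MU_b = 2·b·m^3 and MU_m = 3·b^2·m^2.
MRS = MU_b/MU_m = (2/3)·m/b.
At (14, 19): MRS = 19/21.
The indifference curve has slope −19/21 at this bundle.

MRS = 19/21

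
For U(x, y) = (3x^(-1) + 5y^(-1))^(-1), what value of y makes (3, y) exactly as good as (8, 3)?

U depends on (x, y) only through S = 3x^(-1) + 5y^(-1), so equal utility means equal S. At (8, 3): S = 49/24.
With x = 3: 3·3^(-1) = 1, so 5y^(-1) = 49/24 − 1 = 25/24, i.e. y^(-1) = 5/24.
Hence y = 1/(5/24) = 4.8.
Check: U(3, 4.8) = 0.4898.

y = 4.8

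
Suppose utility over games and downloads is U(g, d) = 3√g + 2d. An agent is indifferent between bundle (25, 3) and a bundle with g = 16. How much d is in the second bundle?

U(25, 3) = 21.
Set U(16, d) = 21 and solve.
With g = 16: √16 = 4, so 2d = 21 − 3·4 = 9 and d = 4.5.
Check: U(16, 4.5) = 21.

d = 4.5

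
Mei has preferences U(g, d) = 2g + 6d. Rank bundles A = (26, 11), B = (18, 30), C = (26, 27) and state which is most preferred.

Bundle B

Evaluate utility at each bundle:
U(A) = 118.
U(B) = 216.
U(C) = 214.
Highest utility is B, so B ≻ C ≻ A.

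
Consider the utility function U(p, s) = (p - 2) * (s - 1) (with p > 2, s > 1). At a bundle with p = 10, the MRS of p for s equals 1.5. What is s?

MU_p = (s−1), MU_s = (p−2).
MRS = (s−1)/(p−2).
Substitute p = 10: MRS = (s − 1)/8. Setting this equal to 1.5 gives s − 1 = 1.5·8 = 12, so s = 13.

s = 13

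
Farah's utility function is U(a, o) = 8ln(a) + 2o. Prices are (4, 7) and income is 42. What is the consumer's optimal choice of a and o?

MU_a = 8/a, MU_o = 2.
MRS = 8/a ÷ 2.
Tangency: set MRS = p_a/p_o = 4/7.
MRS depends only on a: 4/a = 4/7 ⇒ a* = 4/(4/7) = 7.
From the budget, 7·o = 42 − 4·7 = 14, so o* = 2.

a* = 7, o* = 2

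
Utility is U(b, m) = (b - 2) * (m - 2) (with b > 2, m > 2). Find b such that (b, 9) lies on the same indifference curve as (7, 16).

U(7, 16) = 70.
Set U(b, 9) = 70 and solve.
With m = 9: (9 − 2) = 7, so (b − 2) = 70/7 = 10.
So b = 2 + 10 = 12.
Check: U(12, 9) = 70.

b = 12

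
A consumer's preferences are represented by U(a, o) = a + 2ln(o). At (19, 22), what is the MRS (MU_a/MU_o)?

MU_a = 1, MU_o = 2/o.
MRS = 1 ÷ (2/o).
At (19, 22): MRS = 11.
That is, one extra unit of a is worth 11 units of o at the margin.

MRS = 11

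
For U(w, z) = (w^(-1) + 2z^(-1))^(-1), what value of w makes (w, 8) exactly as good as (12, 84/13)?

U depends on (w, z) only through S = w^(-1) + 2z^(-1), so equal utility means equal S. At (12, 84/13): S = 11/28.
With z = 8: 2·8^(-1) = 0.25, so w^(-1) = 11/28 − 0.25 = 1/7.
Hence w = 1/(1/7) = 7.
Check: U(7, 8) = 2.5455.

w = 7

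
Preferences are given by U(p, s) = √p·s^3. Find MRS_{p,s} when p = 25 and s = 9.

MRS = 3/50

MU_p = 0.5·p^(-0.5)·s^3 and MU_s = 3·√p·s^2.
MRS = MU_p/MU_s = (1/6)·s/p.
At (25, 9): MRS = 3/50.
That is, one extra unit of p is worth 3/50 units of s at the margin.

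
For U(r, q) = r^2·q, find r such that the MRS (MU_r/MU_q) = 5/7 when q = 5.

r = 14

MU_r = 2·r·q and MU_q = r^2.
MRS = MU_r/MU_q = (2/1)·q/r.
Substitute q = 5: MRS = 10/r. Setting 10/r = 5/7 gives r = 10/(5/7) = 14.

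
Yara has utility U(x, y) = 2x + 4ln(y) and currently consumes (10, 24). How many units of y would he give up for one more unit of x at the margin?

MRS = 12

MU_x = 2, MU_y = 4/y.
MRS = 2 ÷ (4/y).
At (10, 24): MRS = 12.
That is, one extra unit of x is worth 12 units of y at the margin.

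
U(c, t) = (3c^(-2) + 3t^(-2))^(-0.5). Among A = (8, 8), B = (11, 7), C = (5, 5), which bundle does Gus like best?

Bundle B

Evaluate utility at each bundle:
U(A) = 3.266.
U(B) = 3.410.
U(C) = 2.041.
Highest utility is B, so B ≻ A ≻ C.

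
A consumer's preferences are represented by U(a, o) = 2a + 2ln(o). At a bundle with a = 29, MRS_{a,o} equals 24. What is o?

MU_a = 2, MU_o = 2/o.
MRS = 2 ÷ (2/o).
MRS depends only on o: o = 24 ⇒ o = 24.

o = 24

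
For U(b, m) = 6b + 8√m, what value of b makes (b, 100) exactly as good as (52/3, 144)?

b = 20

U(52/3, 144) = 200.
Set U(b, 100) = 200 and solve.
With m = 100: √100 = 10, so 6b = 200 − 8·10 = 120 and b = 20.
Check: U(20, 100) = 200.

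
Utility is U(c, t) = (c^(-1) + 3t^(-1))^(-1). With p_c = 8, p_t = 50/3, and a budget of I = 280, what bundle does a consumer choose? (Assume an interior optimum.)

c* = 10, t* = 12

For CES with ρ = -1, MRS = (1/3)·(t/c)^2.
Tangency: set MRS = p_c/p_t = 8/(50/3) = 12/25.
So (t/c)^2 = 36/25; taking the square root, t/c = 1.2, i.e. t = 1.2·c.
Substitute into the budget 8·c + (50/3)·t = 280: 28·c = 280, so c* = 10 and t* = 1.2·10 = 12.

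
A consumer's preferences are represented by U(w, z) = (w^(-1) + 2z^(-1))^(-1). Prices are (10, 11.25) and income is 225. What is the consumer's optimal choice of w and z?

For CES with ρ = -1, MRS = (1/2)·(z/w)^2.
Tangency: set MRS = p_w/p_z = 10/11.25 = 8/9.
So (z/w)^2 = 16/9; taking the square root, z/w = 4/3, i.e. z = (4/3)·w.
Substitute into the budget 10·w + 11.25·z = 225: 25·w = 225, so w* = 9 and z* = (4/3)·9 = 12.

w* = 9, z* = 12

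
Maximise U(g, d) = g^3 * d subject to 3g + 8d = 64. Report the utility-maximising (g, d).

g* = 16, d* = 2

MU_g = 3·g^2·d and MU_d = g^3.
MRS = MU_g/MU_d = (3/1)·d/g.
Tangency: set MRS = p_g/p_d = 3/8 = 0.375.
So (3/1)·d/g = 0.375, i.e. d = 0.125·g.
Substitute into the budget 3·g + 8·d = 64: 4·g = 64, so g* = 16.
Then d* = 0.125·16 = 2.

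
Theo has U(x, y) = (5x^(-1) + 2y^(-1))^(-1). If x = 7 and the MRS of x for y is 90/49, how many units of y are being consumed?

For CES with ρ = -1, MRS = (5/2)·(y/x)^2.
Setting (5/2)·(y/7)^2 = 90/49 gives (y/7)^2 = 36/49, so y/7 = 6/7 and y = 6.

y = 6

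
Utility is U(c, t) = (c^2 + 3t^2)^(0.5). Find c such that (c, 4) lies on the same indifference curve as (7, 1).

c = 2

U depends on (c, t) only through S = c^2 + 3t^2, so equal utility means equal S. At (7, 1): S = 52.
With t = 4: 3·4^2 = 48, so c^2 = 52 − 48 = 4.
Hence c = √4 = 2.
Check: U(2, 4) = 7.2111.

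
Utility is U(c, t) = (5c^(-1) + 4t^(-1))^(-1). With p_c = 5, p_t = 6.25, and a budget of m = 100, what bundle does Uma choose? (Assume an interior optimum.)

For CES with ρ = -1, MRS = (5/4)·(t/c)^2.
Tangency: set MRS = p_c/p_t = 5/6.25 = 0.8.
So (t/c)^2 = 16/25; taking the square root, t/c = 0.8, i.e. t = 0.8·c.
Substitute into the budget 5·c + 6.25·t = 100: 10·c = 100, so c* = 10 and t* = 0.8·10 = 8.

c* = 10, t* = 8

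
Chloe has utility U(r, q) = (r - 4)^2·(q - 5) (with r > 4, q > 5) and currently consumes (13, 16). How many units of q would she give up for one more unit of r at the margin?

MU_r = 2·(r−4)·(q−5), MU_q = (r−4)^2.
MRS = (2/1)·(q−5)/(r−4).
At (13, 16): MRS = 22/9.
That is, one extra unit of r is worth 22/9 units of q at the margin.

MRS = 22/9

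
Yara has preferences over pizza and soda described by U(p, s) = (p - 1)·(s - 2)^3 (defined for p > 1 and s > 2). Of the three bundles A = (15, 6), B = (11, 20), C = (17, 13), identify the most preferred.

Bundle B

Evaluate utility at each bundle:
U(A) = 896.
U(B) = 58320.
U(C) = 21296.
Highest utility is B, so B ≻ C ≻ A.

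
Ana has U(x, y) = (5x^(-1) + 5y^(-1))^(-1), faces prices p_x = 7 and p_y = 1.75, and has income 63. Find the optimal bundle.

For CES with ρ = -1, MRS = (y/x)^2.
Tangency: set MRS = p_x/p_y = 7/1.75 = 4.
So (y/x)^2 = 4; taking the square root, y/x = 2, i.e. y = 2·x.
Substitute into the budget 7·x + 1.75·y = 63: 10.5·x = 63, so x* = 6 and y* = 2·6 = 12.

x* = 6, y* = 12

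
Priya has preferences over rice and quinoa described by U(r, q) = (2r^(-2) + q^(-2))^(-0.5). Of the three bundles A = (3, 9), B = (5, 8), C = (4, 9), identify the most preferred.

Evaluate utility at each bundle:
U(A) = 2.065.
U(B) = 3.234.
U(C) = 2.698.
Highest utility is B, so B ≻ C ≻ A.

Bundle B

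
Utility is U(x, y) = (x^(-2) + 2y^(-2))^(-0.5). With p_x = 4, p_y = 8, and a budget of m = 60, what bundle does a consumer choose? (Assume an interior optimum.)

x* = 5, y* = 5

For CES with ρ = -2, MRS = (1/2)·(y/x)^3.
Tangency: set MRS = p_x/p_y = 4/8 = 0.5.
So (y/x)^3 = 1; taking the cube root, y/x = 1, i.e. y = x.
Substitute into the budget 4·x + 8·y = 60: 12·x = 60, so x* = 5 and y* = 5.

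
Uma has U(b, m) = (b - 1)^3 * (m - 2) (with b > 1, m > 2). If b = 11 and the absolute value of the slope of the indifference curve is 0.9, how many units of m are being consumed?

MU_b = 3·(b−1)^2·(m−2), MU_m = (b−1)^3.
MRS = (3/1)·(m−2)/(b−1).
Substitute b = 11: MRS = (m − 2)/(10/3). Setting this equal to 0.9 gives m − 2 = 0.9·(10/3) = 3, so m = 5.

m = 5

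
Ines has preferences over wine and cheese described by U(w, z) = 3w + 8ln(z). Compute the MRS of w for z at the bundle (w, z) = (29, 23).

MU_w = 3, MU_z = 8/z.
MRS = 3 ÷ (8/z).
At (29, 23): MRS = 8.625.
So at (29, 23) the consumer would give up 8.625 units of z for one more unit of w.

MRS = 8.625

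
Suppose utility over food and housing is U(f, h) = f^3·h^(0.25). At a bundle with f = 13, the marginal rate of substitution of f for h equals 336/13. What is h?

h = 28

MU_f = 3·f^2·h^(0.25) and MU_h = 0.25·f^3·h^(-0.75).
MRS = MU_f/MU_h = (12)·h/f.
Substitute f = 13: MRS = h/(13/12). Setting h/(13/12) = 336/13 gives h = (336/13)·(13/12) = 28.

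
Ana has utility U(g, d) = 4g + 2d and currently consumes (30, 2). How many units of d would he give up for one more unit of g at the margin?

MRS = 2

MU_g = 4, MU_d = 2, so MRS = 4/2 = 2 at every bundle.
At (30, 2): MRS = 2.
That is, one extra unit of g is worth 2 units of d at the margin.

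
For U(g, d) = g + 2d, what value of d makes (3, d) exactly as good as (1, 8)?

U(1, 8) = 17.
Set U(3, d) = 17 and solve.
3 + 2d = 17 ⇒ 2d = 14 ⇒ d = 7.
Check: U(3, 7) = 17.

d = 7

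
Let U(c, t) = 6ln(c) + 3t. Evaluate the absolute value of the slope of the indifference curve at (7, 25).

MRS = 2/7

MU_c = 6/c, MU_t = 3.
MRS = 6/c ÷ 3.
At (7, 25): MRS = 2/7.
So at (7, 25) the consumer would give up 2/7 units of t for one more unit of c.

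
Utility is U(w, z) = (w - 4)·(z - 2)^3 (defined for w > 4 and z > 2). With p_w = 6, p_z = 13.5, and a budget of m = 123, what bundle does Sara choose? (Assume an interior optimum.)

MU_w = (z−2)^3, MU_z = 3·(w−4)·(z−2)^2.
MRS = (1/3)·(z−2)/(w−4).
Tangency: set MRS = p_w/p_z = 6/13.5 = 4/9.
So (1/3)·(z − 2)/(w − 4) = 4/9, i.e. (z − 2) = (4/3)·(w − 4).
Rewrite the budget in excess-of-subsistence terms: 6·(w − 4) + 13.5·(z − 2) = 123 − 6·4 − 13.5·2 = 72.
Substituting, 24·(w − 4) = 72, so w − 4 = 3 and w* = 7.
Then z − 2 = (4/3)·3 = 4, so z* = 6.

w* = 7, z* = 6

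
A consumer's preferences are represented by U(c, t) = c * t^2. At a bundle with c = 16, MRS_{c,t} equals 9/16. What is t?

t = 18

MU_c = t^2 and MU_t = 2·c·t.
MRS = MU_c/MU_t = (1/2)·t/c.
Substitute c = 16: MRS = t/32. Setting t/32 = 9/16 gives t = (9/16)·32 = 18.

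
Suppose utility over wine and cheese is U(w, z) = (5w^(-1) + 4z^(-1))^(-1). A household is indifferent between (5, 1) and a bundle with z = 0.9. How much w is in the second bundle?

w = 9

U depends on (w, z) only through S = 5w^(-1) + 4z^(-1), so equal utility means equal S. At (5, 1): S = 5.
With z = 0.9: 4·0.9^(-1) = 40/9, so 5w^(-1) = 5 − 40/9 = 5/9, i.e. w^(-1) = 1/9.
Hence w = 1/(1/9) = 9.
Check: U(9, 0.9) = 0.2.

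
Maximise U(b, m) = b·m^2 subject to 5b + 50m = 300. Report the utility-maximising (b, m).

b* = 20, m* = 4

MU_b = m^2 and MU_m = 2·b·m.
MRS = MU_b/MU_m = (1/2)·m/b.
Tangency: set MRS = p_b/p_m = 5/50 = 0.1.
So (1/2)·m/b = 0.1, i.e. m = 0.2·b.
Substitute into the budget 5·b + 50·m = 300: 15·b = 300, so b* = 20.
Then m* = 0.2·20 = 4.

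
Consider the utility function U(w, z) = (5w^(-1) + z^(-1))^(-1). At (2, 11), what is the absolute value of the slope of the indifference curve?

MRS = 151.25

For CES with ρ = -1, MRS = (5/1)·(z/w)^2.
At (2, 11): MRS = 151.25.
So at (2, 11) the consumer would give up 151.25 units of z for one more unit of w.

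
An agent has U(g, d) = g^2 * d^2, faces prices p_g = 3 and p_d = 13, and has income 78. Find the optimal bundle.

g* = 13, d* = 3

MU_g = 2·g·d^2 and MU_d = 2·g^2·d.
MRS = MU_g/MU_d = d/g.
Tangency: set MRS = p_g/p_d = 3/13.
So d/g = 3/13, i.e. d = (3/13)·g.
Substitute into the budget 3·g + 13·d = 78: 6·g = 78, so g* = 13.
Then d* = (3/13)·13 = 3.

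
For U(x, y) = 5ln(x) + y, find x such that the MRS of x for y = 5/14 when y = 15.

x = 14

MU_x = 5/x, MU_y = 1.
MRS = 5/x ÷ 1.
MRS depends only on x: 5/x = 5/14 ⇒ x = 5/(5/14) = 14.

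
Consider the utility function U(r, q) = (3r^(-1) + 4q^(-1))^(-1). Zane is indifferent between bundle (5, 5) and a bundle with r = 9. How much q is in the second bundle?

U depends on (r, q) only through S = 3r^(-1) + 4q^(-1), so equal utility means equal S. At (5, 5): S = 1.4.
With r = 9: 3·9^(-1) = 1/3, so 4q^(-1) = 1.4 − 1/3 = 16/15, i.e. q^(-1) = 4/15.
Hence q = 1/(4/15) = 3.75.
Check: U(9, 3.75) = 0.7143.

q = 3.75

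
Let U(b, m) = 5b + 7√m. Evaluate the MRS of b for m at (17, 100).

MRS = 100/7

MU_b = 5, MU_m = 7/(2√m).
MRS = 5 ÷ (7/(2√m)).
At (17, 100): MRS = 100/7.
The indifference curve has slope −100/7 at this bundle.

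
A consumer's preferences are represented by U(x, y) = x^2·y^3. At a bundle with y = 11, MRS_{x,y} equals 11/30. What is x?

x = 20

MU_x = 2·x·y^3 and MU_y = 3·x^2·y^2.
MRS = MU_x/MU_y = (2/3)·y/x.
Substitute y = 11: MRS = (22/3)/x. Setting (22/3)/x = 11/30 gives x = (22/3)/(11/30) = 20.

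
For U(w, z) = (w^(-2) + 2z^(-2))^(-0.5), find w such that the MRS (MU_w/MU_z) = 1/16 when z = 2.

w = 4

For CES with ρ = -2, MRS = (1/2)·(z/w)^3.
Setting (1/2)·(2/w)^3 = 1/16 gives (2/w)^3 = 0.125, so 2/w = 0.5 and w = 4.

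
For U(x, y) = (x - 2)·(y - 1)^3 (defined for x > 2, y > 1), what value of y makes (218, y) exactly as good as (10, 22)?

y = 8

U(10, 22) = 74088.
Set U(218, y) = 74088 and solve.
With x = 218: (218 − 2) = 216, so (y − 1)^3 = 74088/216 = 343.
Taking the cube root (with y > 1): y − 1 = 7, so y = 8.
Check: U(218, 8) = 74088.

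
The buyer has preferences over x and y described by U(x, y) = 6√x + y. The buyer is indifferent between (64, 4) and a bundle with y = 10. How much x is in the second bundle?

U(64, 4) = 52.
Set U(x, 10) = 52 and solve.
With y = 10: 6√x = 52 − 10 = 42, so √x = 7 and x = 49.
Check: U(49, 10) = 52.

x = 49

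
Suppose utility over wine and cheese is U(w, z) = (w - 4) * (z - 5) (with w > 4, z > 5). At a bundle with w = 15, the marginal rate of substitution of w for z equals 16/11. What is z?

z = 21

MU_w = (z−5), MU_z = (w−4).
MRS = (z−5)/(w−4).
Substitute w = 15: MRS = (z − 5)/11. Setting this equal to 16/11 gives z − 5 = (16/11)·11 = 16, so z = 21.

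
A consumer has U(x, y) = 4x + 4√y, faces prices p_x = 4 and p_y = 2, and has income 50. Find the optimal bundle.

MU_x = 4, MU_y = 4/(2√y).
MRS = 4 ÷ (4/(2√y)).
Tangency: set MRS = p_x/p_y = 4/2 = 2.
MRS depends only on y: 2·√y = 2 ⇒ √y = 2/2 = 1 ⇒ y* = 1.
From the budget, 4·x = 50 − 2·1 = 48, so x* = 12.

x* = 12, y* = 1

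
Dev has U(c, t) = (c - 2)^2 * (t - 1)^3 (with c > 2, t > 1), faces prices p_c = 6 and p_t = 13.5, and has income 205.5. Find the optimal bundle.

MU_c = 2·(c−2)·(t−1)^3, MU_t = 3·(c−2)^2·(t−1)^2.
MRS = (2/3)·(t−1)/(c−2).
Tangency: set MRS = p_c/p_t = 6/13.5 = 4/9.
So (2/3)·(t − 1)/(c − 2) = 4/9, i.e. (t − 1) = (2/3)·(c − 2).
Rewrite the budget in excess-of-subsistence terms: 6·(c − 2) + 13.5·(t − 1) = 205.5 − 6·2 − 13.5·1 = 180.
Substituting, 15·(c − 2) = 180, so c − 2 = 12 and c* = 14.
Then t − 1 = (2/3)·12 = 8, so t* = 9.

c* = 14, t* = 9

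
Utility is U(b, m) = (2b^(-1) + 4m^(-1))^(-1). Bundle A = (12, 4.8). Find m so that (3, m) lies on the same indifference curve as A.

m = 12

U depends on (b, m) only through S = 2b^(-1) + 4m^(-1), so equal utility means equal S. At (12, 4.8): S = 1.
With b = 3: 2·3^(-1) = 2/3, so 4m^(-1) = 1 − 2/3 = 1/3, i.e. m^(-1) = 1/12.
Hence m = 1/(1/12) = 12.
Check: U(3, 12) = 1.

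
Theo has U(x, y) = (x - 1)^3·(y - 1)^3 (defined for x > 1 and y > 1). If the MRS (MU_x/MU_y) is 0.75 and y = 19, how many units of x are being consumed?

x = 25

MU_x = 3·(x−1)^2·(y−1)^3, MU_y = 3·(x−1)^3·(y−1)^2.
MRS = (y−1)/(x−1).
Substitute y = 19: MRS = 18/(x − 1). Setting this equal to 0.75 gives x − 1 = 18/0.75 = 24, so x = 25.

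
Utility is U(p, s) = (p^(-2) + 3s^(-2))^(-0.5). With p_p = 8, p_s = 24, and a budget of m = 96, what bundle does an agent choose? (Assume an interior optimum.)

p* = 3, s* = 3

For CES with ρ = -2, MRS = (1/3)·(s/p)^3.
Tangency: set MRS = p_p/p_s = 8/24 = 1/3.
So (s/p)^3 = 1; taking the cube root, s/p = 1, i.e. s = p.
Substitute into the budget 8·p + 24·s = 96: 32·p = 96, so p* = 3 and s* = 3.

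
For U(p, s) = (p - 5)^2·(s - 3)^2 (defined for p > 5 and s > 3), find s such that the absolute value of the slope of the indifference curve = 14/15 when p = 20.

MU_p = 2·(p−5)·(s−3)^2, MU_s = 2·(p−5)^2·(s−3).
MRS = (s−3)/(p−5).
Substitute p = 20: MRS = (s − 3)/15. Setting this equal to 14/15 gives s − 3 = (14/15)·15 = 14, so s = 17.

s = 17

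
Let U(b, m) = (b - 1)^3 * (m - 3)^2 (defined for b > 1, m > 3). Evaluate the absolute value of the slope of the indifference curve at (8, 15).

MRS = 18/7

MU_b = 3·(b−1)^2·(m−3)^2, MU_m = 2·(b−1)^3·(m−3).
MRS = (3/2)·(m−3)/(b−1).
At (8, 15): MRS = 18/7.
So at (8, 15) the consumer would give up 18/7 units of m for one more unit of b.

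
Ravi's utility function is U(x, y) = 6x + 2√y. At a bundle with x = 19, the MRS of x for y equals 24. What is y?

y = 16

MU_x = 6, MU_y = 2/(2√y).
MRS = 6 ÷ (2/(2√y)).
MRS depends only on y: 6·√y = 24 ⇒ √y = 24/6 = 4 ⇒ y = 16.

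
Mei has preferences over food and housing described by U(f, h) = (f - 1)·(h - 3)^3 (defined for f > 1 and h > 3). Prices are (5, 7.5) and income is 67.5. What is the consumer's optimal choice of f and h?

MU_f = (h−3)^3, MU_h = 3·(f−1)·(h−3)^2.
MRS = (1/3)·(h−3)/(f−1).
Tangency: set MRS = p_f/p_h = 5/7.5 = 2/3.
So (1/3)·(h − 3)/(f − 1) = 2/3, i.e. (h − 3) = 2·(f − 1).
Rewrite the budget in excess-of-subsistence terms: 5·(f − 1) + 7.5·(h − 3) = 67.5 − 5·1 − 7.5·3 = 40.
Substituting, 20·(f − 1) = 40, so f − 1 = 2 and f* = 3.
Then h − 3 = 2·2 = 4, so h* = 7.

f* = 3, h* = 7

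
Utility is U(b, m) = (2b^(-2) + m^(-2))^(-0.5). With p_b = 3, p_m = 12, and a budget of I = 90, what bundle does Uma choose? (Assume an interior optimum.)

b* = 10, m* = 5

For CES with ρ = -2, MRS = (2/1)·(m/b)^3.
Tangency: set MRS = p_b/p_m = 3/12 = 0.25.
So (m/b)^3 = 0.125; taking the cube root, m/b = 0.5, i.e. m = 0.5·b.
Substitute into the budget 3·b + 12·m = 90: 9·b = 90, so b* = 10 and m* = 0.5·10 = 5.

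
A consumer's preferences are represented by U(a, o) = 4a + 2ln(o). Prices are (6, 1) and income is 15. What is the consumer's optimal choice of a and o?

a* = 2, o* = 3

MU_a = 4, MU_o = 2/o.
MRS = 4 ÷ (2/o).
Tangency: set MRS = p_a/p_o = 6/1 = 6.
MRS depends only on o: 2·o = 6 ⇒ o* = 6/2 = 3.
From the budget, 6·a = 15 − 1·3 = 12, so a* = 2.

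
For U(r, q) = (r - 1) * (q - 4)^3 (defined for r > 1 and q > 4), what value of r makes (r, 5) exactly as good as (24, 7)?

U(24, 7) = 621.
Set U(r, 5) = 621 and solve.
With q = 5: (5 − 4)^3 = 1, so (r − 1) = 621/1 = 621.
So r = 1 + 621 = 622.
Check: U(622, 5) = 621.

r = 622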